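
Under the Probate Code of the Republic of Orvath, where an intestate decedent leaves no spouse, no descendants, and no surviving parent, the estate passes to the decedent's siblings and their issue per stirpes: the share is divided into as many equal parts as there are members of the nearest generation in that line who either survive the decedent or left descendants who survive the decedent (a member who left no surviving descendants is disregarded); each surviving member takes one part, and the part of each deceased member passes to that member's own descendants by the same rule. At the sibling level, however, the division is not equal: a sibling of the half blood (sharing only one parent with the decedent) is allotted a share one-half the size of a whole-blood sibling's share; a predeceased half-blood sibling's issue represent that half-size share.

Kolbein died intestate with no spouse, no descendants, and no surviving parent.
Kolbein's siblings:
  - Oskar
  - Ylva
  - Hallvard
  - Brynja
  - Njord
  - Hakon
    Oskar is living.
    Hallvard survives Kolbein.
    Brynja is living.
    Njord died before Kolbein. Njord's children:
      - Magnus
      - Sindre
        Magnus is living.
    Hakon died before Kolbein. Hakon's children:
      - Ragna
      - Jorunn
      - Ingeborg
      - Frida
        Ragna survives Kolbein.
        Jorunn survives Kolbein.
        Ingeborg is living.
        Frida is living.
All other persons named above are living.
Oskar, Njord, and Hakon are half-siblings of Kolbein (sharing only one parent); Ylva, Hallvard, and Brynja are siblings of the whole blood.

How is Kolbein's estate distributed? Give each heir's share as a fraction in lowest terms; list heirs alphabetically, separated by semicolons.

No spouse, descendants, or parent survives, so the estate passes to Kolbein's siblings per stirpes.
Half-blood siblings count for one-half the weight of whole-blood siblings at the initial division.
Dividing 1 in proportion to weights (total weight 9/2): Oskar (weight 1/2) → 1/9; Ylva (weight 1) → 2/9; Hallvard (weight 1) → 2/9; Brynja (weight 1) → 2/9; Njord (weight 1/2) → 1/9; Hakon (weight 1/2) → 1/9.
Oskar is living and takes 1/9.
Ylva is living and takes 2/9.
Hallvard is living and takes 2/9.
Brynja is living and takes 2/9.
Njord predeceased; the 1/9 allotted to Njord's branch passes to Njord's issue by representation.
The 1/9 is divided into 2 equal shares of 1/18 among Magnus, Sindre.
Magnus is living and takes 1/18.
Sindre is living and takes 1/18.
Hakon predeceased; the 1/9 allotted to Hakon's branch passes to Hakon's issue by representation.
The 1/9 is divided into 4 equal shares of 1/36 among Ragna, Jorunn, Ingeborg, Frida.
Ragna is living and takes 1/36.
Jorunn is living and takes 1/36.
Ingeborg is living and takes 1/36.
Frida is living and takes 1/36.

Brynja 2/9; Frida 1/36; Hallvard 2/9; Ingeborg 1/36; Jorunn 1/36; Magnus 1/18; Oskar 1/9; Ragna 1/36; Sindre 1/18; Ylva 2/9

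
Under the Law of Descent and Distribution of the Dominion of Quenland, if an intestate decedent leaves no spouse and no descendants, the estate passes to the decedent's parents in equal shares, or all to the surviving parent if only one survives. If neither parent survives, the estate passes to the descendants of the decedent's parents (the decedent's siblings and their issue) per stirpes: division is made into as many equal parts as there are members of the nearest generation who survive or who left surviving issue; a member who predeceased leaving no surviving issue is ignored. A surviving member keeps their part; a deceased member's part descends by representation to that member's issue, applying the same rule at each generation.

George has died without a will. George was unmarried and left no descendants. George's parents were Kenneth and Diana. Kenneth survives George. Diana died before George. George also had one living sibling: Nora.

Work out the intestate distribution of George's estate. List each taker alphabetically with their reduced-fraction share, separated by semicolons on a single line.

Only one parent, Kenneth, survives, so Kenneth takes the entire estate. The siblings take nothing because a surviving parent has priority.

Kenneth 1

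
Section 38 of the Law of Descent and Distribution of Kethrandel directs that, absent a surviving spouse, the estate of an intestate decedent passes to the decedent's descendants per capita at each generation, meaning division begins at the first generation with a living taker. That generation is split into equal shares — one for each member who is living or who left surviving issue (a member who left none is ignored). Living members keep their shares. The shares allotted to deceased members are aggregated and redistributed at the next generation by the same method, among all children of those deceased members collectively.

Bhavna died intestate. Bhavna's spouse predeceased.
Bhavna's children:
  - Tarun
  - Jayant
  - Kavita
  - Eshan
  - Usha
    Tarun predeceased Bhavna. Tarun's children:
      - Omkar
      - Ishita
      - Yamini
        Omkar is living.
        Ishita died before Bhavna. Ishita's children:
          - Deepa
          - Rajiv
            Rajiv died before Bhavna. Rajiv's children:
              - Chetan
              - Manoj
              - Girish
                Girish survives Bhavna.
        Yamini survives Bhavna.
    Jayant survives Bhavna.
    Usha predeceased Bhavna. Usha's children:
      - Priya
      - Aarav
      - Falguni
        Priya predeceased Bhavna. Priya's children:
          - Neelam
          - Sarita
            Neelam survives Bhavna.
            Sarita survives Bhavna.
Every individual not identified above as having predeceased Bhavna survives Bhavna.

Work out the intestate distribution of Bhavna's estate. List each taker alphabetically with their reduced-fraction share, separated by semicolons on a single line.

Aarav 1/15; Chetan 1/90; Deepa 1/30; Eshan 1/5; Falguni 1/15; Girish 1/90; Jayant 1/5; Kavita 1/5; Manoj 1/90; Neelam 1/30; Omkar 1/15; Sarita 1/30; Yamini 1/15

There is no surviving spouse, so the entire estate passes to Bhavna's descendants per capita at each generation.
At generation 1 (Tarun, Jayant, Kavita, Eshan, Usha) there are 5 shares of (1)/5 = 1/5 each.
Living: Jayant, Kavita, and Eshan — each takes 1/5.
Deceased: Tarun and Usha. Their combined 2/5 is pooled and carried to generation 2.
At generation 2 (Omkar, Ishita, Yamini, Priya, Aarav, Falguni) there are 6 shares of (2/5)/6 = 1/15 each.
Living: Omkar, Yamini, Aarav, and Falguni — each takes 1/15.
Deceased: Ishita and Priya. Their combined 2/15 is pooled and carried to generation 3.
At generation 3 (Deepa, Rajiv, Neelam, Sarita) there are 4 shares of (2/15)/4 = 1/30 each.
Living: Deepa, Neelam, and Sarita — each takes 1/30.
Deceased: Rajiv. That 1/30 share is carried to generation 4.
At generation 4 (Chetan, Manoj, Girish) there are 3 shares of (1/30)/3 = 1/90 each.
Living: Chetan, Manoj, and Girish — each takes 1/90.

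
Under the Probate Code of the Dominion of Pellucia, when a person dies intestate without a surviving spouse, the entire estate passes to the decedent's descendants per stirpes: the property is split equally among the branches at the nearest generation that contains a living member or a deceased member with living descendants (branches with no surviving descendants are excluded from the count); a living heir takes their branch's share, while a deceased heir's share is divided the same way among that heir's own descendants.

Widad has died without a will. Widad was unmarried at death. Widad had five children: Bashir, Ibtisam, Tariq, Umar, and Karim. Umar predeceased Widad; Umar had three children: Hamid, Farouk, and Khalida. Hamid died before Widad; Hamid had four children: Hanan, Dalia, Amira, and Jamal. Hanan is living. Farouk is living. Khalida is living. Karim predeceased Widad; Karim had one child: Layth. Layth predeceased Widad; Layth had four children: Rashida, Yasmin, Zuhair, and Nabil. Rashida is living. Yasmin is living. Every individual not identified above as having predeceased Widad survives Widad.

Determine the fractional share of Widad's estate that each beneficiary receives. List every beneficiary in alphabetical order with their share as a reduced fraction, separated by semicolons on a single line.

There is no surviving spouse, so the entire estate passes to Widad's descendants per stirpes.
The estate is divided into 5 equal shares of 1/5 among Bashir, Ibtisam, Tariq, Umar, Karim.
Bashir is living and takes 1/5.
Ibtisam is living and takes 1/5.
Tariq is living and takes 1/5.
Umar predeceased; the 1/5 allotted to Umar's branch passes to Umar's issue by representation.
The 1/5 is divided into 3 equal shares of 1/15 among Hamid, Farouk, Khalida.
Hamid predeceased; the 1/15 allotted to Hamid's branch passes to Hamid's issue by representation.
The 1/15 is divided into 4 equal shares of 1/60 among Hanan, Dalia, Amira, Jamal.
Hanan is living and takes 1/60.
Dalia is living and takes 1/60.
Amira is living and takes 1/60.
Jamal is living and takes 1/60.
Farouk is living and takes 1/15.
Khalida is living and takes 1/15.
Karim predeceased; the 1/5 allotted to Karim's branch passes to Karim's issue by representation.
Layth's line is the sole branch at this level, so the full 1/5 passes to Layth's issue by representation.
The 1/5 is divided into 4 equal shares of 1/20 among Rashida, Yasmin, Zuhair, Nabil.
Rashida is living and takes 1/20.
Yasmin is living and takes 1/20.
Zuhair is living and takes 1/20.
Nabil is living and takes 1/20.

Amira 1/60; Bashir 1/5; Dalia 1/60; Farouk 1/15; Hanan 1/60; Ibtisam 1/5; Jamal 1/60; Khalida 1/15; Nabil 1/20; Rashida 1/20; Tariq 1/5; Yasmin 1/20; Zuhair 1/20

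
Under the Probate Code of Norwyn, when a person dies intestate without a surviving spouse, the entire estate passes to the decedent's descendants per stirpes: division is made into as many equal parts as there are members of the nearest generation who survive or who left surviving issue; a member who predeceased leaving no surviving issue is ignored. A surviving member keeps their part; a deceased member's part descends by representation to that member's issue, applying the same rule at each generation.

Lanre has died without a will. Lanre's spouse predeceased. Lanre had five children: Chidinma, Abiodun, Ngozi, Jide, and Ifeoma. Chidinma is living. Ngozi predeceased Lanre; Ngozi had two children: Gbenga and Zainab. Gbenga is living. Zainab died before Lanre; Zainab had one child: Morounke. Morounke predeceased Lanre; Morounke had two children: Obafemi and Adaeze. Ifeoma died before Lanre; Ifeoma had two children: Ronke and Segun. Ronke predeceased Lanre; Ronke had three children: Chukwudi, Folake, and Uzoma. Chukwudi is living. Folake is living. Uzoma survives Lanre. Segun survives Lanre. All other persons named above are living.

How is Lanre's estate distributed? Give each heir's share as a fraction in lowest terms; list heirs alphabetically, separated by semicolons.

There is no surviving spouse, so the entire estate passes to Lanre's descendants per stirpes.
The estate is divided into 5 equal shares of 1/5 among Chidinma, Abiodun, Ngozi, Jide, Ifeoma.
Chidinma is living and takes 1/5.
Abiodun is living and takes 1/5.
Ngozi predeceased; the 1/5 allotted to Ngozi's branch passes to Ngozi's issue by representation.
The 1/5 is divided into 2 equal shares of 1/10 among Gbenga, Zainab.
Gbenga is living and takes 1/10.
Zainab predeceased; the 1/10 allotted to Zainab's branch passes to Zainab's issue by representation.
Morounke's line is the sole branch at this level, so the full 1/10 passes to Morounke's issue by representation.
The 1/10 is divided into 2 equal shares of 1/20 among Obafemi, Adaeze.
Obafemi is living and takes 1/20.
Adaeze is living and takes 1/20.
Jide is living and takes 1/5.
Ifeoma predeceased; the 1/5 allotted to Ifeoma's branch passes to Ifeoma's issue by representation.
The 1/5 is divided into 2 equal shares of 1/10 among Ronke, Segun.
Ronke predeceased; the 1/10 allotted to Ronke's branch passes to Ronke's issue by representation.
The 1/10 is divided into 3 equal shares of 1/30 among Chukwudi, Folake, Uzoma.
Chukwudi is living and takes 1/30.
Folake is living and takes 1/30.
Uzoma is living and takes 1/30.
Segun is living and takes 1/10.

Abiodun 1/5; Adaeze 1/20; Chidinma 1/5; Chukwudi 1/30; Folake 1/30; Gbenga 1/10; Jide 1/5; Obafemi 1/20; Segun 1/10; Uzoma 1/30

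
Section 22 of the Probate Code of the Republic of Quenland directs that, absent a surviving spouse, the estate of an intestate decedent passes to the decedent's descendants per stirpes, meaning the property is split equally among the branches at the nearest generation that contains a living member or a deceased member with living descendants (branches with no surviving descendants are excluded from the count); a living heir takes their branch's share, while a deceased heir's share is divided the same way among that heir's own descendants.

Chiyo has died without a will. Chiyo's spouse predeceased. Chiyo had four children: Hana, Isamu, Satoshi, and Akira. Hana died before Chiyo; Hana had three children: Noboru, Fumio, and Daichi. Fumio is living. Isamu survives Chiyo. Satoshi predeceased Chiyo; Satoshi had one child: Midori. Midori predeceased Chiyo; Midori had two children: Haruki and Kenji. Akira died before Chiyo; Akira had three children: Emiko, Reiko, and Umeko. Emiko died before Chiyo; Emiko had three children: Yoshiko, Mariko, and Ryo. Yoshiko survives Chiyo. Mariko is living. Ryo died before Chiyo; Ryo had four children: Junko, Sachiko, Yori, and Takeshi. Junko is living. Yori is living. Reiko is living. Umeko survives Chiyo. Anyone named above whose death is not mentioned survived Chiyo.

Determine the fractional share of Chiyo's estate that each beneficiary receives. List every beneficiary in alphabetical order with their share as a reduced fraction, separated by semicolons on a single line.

There is no surviving spouse, so the entire estate passes to Chiyo's descendants per stirpes.
The estate is divided into 4 equal shares of 1/4 among Hana, Isamu, Satoshi, Akira.
Hana predeceased; the 1/4 allotted to Hana's branch passes to Hana's issue by representation.
The 1/4 is divided into 3 equal shares of 1/12 among Noboru, Fumio, Daichi.
Noboru is living and takes 1/12.
Fumio is living and takes 1/12.
Daichi is living and takes 1/12.
Isamu is living and takes 1/4.
Satoshi predeceased; the 1/4 allotted to Satoshi's branch passes to Satoshi's issue by representation.
Midori's line is the sole branch at this level, so the full 1/4 passes to Midori's issue by representation.
The 1/4 is divided into 2 equal shares of 1/8 among Haruki, Kenji.
Haruki is living and takes 1/8.
Kenji is living and takes 1/8.
Akira predeceased; the 1/4 allotted to Akira's branch passes to Akira's issue by representation.
The 1/4 is divided into 3 equal shares of 1/12 among Emiko, Reiko, Umeko.
Emiko predeceased; the 1/12 allotted to Emiko's branch passes to Emiko's issue by representation.
The 1/12 is divided into 3 equal shares of 1/36 among Yoshiko, Mariko, Ryo.
Yoshiko is living and takes 1/36.
Mariko is living and takes 1/36.
Ryo predeceased; the 1/36 allotted to Ryo's branch passes to Ryo's issue by representation.
The 1/36 is divided into 4 equal shares of 1/144 among Junko, Sachiko, Yori, Takeshi.
Junko is living and takes 1/144.
Sachiko is living and takes 1/144.
Yori is living and takes 1/144.
Takeshi is living and takes 1/144.
Reiko is living and takes 1/12.
Umeko is living and takes 1/12.

Daichi 1/12; Fumio 1/12; Haruki 1/8; Isamu 1/4; Junko 1/144; Kenji 1/8; Mariko 1/36; Noboru 1/12; Reiko 1/12; Sachiko 1/144; Takeshi 1/144; Umeko 1/12; Yori 1/144; Yoshiko 1/36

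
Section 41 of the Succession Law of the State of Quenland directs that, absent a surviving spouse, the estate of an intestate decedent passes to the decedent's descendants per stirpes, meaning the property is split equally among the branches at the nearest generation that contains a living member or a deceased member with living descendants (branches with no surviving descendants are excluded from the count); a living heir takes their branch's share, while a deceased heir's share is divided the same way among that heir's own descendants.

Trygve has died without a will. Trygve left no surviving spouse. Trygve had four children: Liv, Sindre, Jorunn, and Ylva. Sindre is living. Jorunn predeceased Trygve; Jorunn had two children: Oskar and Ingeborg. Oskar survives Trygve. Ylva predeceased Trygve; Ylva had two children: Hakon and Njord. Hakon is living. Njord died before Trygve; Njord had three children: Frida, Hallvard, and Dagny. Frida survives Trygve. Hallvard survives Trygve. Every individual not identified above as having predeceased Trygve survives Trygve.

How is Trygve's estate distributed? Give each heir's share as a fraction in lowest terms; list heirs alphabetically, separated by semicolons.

There is no surviving spouse, so the entire estate passes to Trygve's descendants per stirpes.
The estate is divided into 4 equal shares of 1/4 among Liv, Sindre, Jorunn, Ylva.
Liv is living and takes 1/4.
Sindre is living and takes 1/4.
Jorunn predeceased; the 1/4 allotted to Jorunn's branch passes to Jorunn's issue by representation.
The 1/4 is divided into 2 equal shares of 1/8 among Oskar, Ingeborg.
Oskar is living and takes 1/8.
Ingeborg is living and takes 1/8.
Ylva predeceased; the 1/4 allotted to Ylva's branch passes to Ylva's issue by representation.
The 1/4 is divided into 2 equal shares of 1/8 among Hakon, Njord.
Hakon is living and takes 1/8.
Njord predeceased; the 1/8 allotted to Njord's branch passes to Njord's issue by representation.
The 1/8 is divided into 3 equal shares of 1/24 among Frida, Hallvard, Dagny.
Frida is living and takes 1/24.
Hallvard is living and takes 1/24.
Dagny is living and takes 1/24.

Dagny 1/24; Frida 1/24; Hakon 1/8; Hallvard 1/24; Ingeborg 1/8; Liv 1/4; Oskar 1/8; Sindre 1/4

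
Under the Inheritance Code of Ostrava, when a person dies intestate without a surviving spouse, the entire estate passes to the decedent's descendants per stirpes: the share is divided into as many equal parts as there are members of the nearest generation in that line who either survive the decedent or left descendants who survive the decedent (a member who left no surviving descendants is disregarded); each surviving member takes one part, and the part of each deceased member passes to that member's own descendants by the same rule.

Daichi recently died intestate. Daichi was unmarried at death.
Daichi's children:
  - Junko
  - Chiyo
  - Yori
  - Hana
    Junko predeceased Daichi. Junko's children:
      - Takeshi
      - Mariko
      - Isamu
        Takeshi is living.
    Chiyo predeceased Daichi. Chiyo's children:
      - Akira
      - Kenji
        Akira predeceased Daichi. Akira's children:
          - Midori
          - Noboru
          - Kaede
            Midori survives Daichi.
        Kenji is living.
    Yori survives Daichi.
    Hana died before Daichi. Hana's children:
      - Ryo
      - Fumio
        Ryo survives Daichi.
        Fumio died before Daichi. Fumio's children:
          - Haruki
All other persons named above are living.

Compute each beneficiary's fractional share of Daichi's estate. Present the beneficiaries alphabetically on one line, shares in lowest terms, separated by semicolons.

Haruki 1/8; Isamu 1/12; Kaede 1/24; Kenji 1/8; Mariko 1/12; Midori 1/24; Noboru 1/24; Ryo 1/8; Takeshi 1/12; Yori 1/4

There is no surviving spouse, so the entire estate passes to Daichi's descendants per stirpes.
The estate is divided into 4 equal shares of 1/4 among Junko, Chiyo, Yori, Hana.
Junko predeceased; the 1/4 allotted to Junko's branch passes to Junko's issue by representation.
The 1/4 is divided into 3 equal shares of 1/12 among Takeshi, Mariko, Isamu.
Takeshi is living and takes 1/12.
Mariko is living and takes 1/12.
Isamu is living and takes 1/12.
Chiyo predeceased; the 1/4 allotted to Chiyo's branch passes to Chiyo's issue by representation.
The 1/4 is divided into 2 equal shares of 1/8 among Akira, Kenji.
Akira predeceased; the 1/8 allotted to Akira's branch passes to Akira's issue by representation.
The 1/8 is divided into 3 equal shares of 1/24 among Midori, Noboru, Kaede.
Midori is living and takes 1/24.
Noboru is living and takes 1/24.
Kaede is living and takes 1/24.
Kenji is living and takes 1/8.
Yori is living and takes 1/4.
Hana predeceased; the 1/4 allotted to Hana's branch passes to Hana's issue by representation.
The 1/4 is divided into 2 equal shares of 1/8 among Ryo, Fumio.
Ryo is living and takes 1/8.
Fumio predeceased; the 1/8 allotted to Fumio's branch passes to Fumio's issue by representation.
Haruki is the sole taker at this level and receives the full 1/8.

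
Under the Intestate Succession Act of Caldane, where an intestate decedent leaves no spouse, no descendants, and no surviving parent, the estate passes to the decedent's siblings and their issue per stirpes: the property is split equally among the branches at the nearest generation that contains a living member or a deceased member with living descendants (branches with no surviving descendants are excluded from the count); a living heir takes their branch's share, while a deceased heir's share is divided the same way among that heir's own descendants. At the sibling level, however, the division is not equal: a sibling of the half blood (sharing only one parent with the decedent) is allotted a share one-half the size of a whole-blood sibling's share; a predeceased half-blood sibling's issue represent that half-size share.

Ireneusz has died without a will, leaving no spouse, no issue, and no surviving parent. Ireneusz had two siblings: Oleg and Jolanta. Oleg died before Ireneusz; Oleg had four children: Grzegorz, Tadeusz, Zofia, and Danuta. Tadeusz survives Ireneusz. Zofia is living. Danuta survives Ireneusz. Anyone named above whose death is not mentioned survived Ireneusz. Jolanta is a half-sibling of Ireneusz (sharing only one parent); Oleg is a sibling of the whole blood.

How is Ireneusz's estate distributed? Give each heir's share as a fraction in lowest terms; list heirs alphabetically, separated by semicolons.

No spouse, descendants, or parent survives, so the estate passes to Ireneusz's siblings per stirpes.
Half-blood siblings count for one-half the weight of whole-blood siblings at the initial division.
Dividing 1 in proportion to weights (total weight 3/2): Oleg (weight 1) → 2/3; Jolanta (weight 1/2) → 1/3.
Oleg predeceased; the 2/3 allotted to Oleg's branch passes to Oleg's issue by representation.
The 2/3 is divided into 4 equal shares of 1/6 among Grzegorz, Tadeusz, Zofia, Danuta.
Grzegorz is living and takes 1/6.
Tadeusz is living and takes 1/6.
Zofia is living and takes 1/6.
Danuta is living and takes 1/6.
Jolanta is living and takes 1/3.

Danuta 1/6; Grzegorz 1/6; Jolanta 1/3; Tadeusz 1/6; Zofia 1/6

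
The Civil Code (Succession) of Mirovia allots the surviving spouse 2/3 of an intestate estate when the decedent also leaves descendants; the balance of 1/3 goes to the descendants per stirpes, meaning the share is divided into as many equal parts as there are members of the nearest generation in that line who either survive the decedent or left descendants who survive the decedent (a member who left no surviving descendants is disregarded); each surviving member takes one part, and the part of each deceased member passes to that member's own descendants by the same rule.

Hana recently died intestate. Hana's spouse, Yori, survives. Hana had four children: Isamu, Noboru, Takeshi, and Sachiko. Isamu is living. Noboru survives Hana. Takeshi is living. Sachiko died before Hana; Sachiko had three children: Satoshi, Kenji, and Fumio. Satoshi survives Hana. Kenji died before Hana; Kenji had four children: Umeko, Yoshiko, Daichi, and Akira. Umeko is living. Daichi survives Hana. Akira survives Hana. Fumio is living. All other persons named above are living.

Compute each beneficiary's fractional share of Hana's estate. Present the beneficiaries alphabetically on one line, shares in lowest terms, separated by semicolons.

Akira 1/144; Daichi 1/144; Fumio 1/36; Isamu 1/12; Noboru 1/12; Satoshi 1/36; Takeshi 1/12; Umeko 1/144; Yori 2/3; Yoshiko 1/144

Yori, as surviving spouse, takes 2/3.
The remaining 1/3 passes to Hana's descendants per stirpes.
The 1/3 is divided into 4 equal shares of 1/12 among Isamu, Noboru, Takeshi, Sachiko.
Isamu is living and takes 1/12.
Noboru is living and takes 1/12.
Takeshi is living and takes 1/12.
Sachiko predeceased; the 1/12 allotted to Sachiko's branch passes to Sachiko's issue by representation.
The 1/12 is divided into 3 equal shares of 1/36 among Satoshi, Kenji, Fumio.
Satoshi is living and takes 1/36.
Kenji predeceased; the 1/36 allotted to Kenji's branch passes to Kenji's issue by representation.
The 1/36 is divided into 4 equal shares of 1/144 among Umeko, Yoshiko, Daichi, Akira.
Umeko is living and takes 1/144.
Yoshiko is living and takes 1/144.
Daichi is living and takes 1/144.
Akira is living and takes 1/144.
Fumio is living and takes 1/36.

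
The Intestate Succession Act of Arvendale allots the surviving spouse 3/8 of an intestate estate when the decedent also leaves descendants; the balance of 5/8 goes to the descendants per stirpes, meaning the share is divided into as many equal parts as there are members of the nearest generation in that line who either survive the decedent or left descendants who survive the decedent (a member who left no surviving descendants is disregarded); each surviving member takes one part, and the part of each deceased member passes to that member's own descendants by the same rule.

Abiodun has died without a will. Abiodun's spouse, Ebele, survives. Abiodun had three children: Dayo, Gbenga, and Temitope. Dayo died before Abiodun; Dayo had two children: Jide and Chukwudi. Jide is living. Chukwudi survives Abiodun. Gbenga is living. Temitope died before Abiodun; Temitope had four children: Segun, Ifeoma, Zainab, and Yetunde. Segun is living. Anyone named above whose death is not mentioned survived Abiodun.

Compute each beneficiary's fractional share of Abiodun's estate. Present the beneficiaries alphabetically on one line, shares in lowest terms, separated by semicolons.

Ebele, as surviving spouse, takes 3/8.
The remaining 5/8 passes to Abiodun's descendants per stirpes.
The 5/8 is divided into 3 equal shares of 5/24 among Dayo, Gbenga, Temitope.
Dayo predeceased; the 5/24 allotted to Dayo's branch passes to Dayo's issue by representation.
The 5/24 is divided into 2 equal shares of 5/48 among Jide, Chukwudi.
Jide is living and takes 5/48.
Chukwudi is living and takes 5/48.
Gbenga is living and takes 5/24.
Temitope predeceased; the 5/24 allotted to Temitope's branch passes to Temitope's issue by representation.
The 5/24 is divided into 4 equal shares of 5/96 among Segun, Ifeoma, Zainab, Yetunde.
Segun is living and takes 5/96.
Ifeoma is living and takes 5/96.
Zainab is living and takes 5/96.
Yetunde is living and takes 5/96.

Chukwudi 5/48; Ebele 3/8; Gbenga 5/24; Ifeoma 5/96; Jide 5/48; Segun 5/96; Yetunde 5/96; Zainab 5/96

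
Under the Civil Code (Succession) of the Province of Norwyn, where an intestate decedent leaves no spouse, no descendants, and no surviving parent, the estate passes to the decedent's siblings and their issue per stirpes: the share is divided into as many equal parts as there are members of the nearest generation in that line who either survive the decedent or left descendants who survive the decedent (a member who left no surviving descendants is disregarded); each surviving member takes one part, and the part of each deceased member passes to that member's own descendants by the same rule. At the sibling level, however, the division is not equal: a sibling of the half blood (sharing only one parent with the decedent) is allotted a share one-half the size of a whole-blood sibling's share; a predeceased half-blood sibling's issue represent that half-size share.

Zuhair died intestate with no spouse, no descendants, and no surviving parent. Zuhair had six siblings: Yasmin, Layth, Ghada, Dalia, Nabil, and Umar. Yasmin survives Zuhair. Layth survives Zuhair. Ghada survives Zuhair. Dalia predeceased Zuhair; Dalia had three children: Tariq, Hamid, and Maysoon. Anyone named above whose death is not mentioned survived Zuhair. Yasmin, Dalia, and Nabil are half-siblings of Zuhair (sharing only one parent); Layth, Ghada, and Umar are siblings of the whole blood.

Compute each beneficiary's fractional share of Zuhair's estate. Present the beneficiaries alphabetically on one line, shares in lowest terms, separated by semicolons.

Ghada 2/9; Hamid 1/27; Layth 2/9; Maysoon 1/27; Nabil 1/9; Tariq 1/27; Umar 2/9; Yasmin 1/9

No spouse, descendants, or parent survives, so the estate passes to Zuhair's siblings per stirpes.
Half-blood siblings count for one-half the weight of whole-blood siblings at the initial division.
Dividing 1 in proportion to weights (total weight 9/2): Yasmin (weight 1/2) → 1/9; Layth (weight 1) → 2/9; Ghada (weight 1) → 2/9; Dalia (weight 1/2) → 1/9; Nabil (weight 1/2) → 1/9; Umar (weight 1) → 2/9.
Yasmin is living and takes 1/9.
Layth is living and takes 2/9.
Ghada is living and takes 2/9.
Dalia predeceased; the 1/9 allotted to Dalia's branch passes to Dalia's issue by representation.
The 1/9 is divided into 3 equal shares of 1/27 among Tariq, Hamid, Maysoon.
Tariq is living and takes 1/27.
Hamid is living and takes 1/27.
Maysoon is living and takes 1/27.
Nabil is living and takes 1/9.
Umar is living and takes 2/9.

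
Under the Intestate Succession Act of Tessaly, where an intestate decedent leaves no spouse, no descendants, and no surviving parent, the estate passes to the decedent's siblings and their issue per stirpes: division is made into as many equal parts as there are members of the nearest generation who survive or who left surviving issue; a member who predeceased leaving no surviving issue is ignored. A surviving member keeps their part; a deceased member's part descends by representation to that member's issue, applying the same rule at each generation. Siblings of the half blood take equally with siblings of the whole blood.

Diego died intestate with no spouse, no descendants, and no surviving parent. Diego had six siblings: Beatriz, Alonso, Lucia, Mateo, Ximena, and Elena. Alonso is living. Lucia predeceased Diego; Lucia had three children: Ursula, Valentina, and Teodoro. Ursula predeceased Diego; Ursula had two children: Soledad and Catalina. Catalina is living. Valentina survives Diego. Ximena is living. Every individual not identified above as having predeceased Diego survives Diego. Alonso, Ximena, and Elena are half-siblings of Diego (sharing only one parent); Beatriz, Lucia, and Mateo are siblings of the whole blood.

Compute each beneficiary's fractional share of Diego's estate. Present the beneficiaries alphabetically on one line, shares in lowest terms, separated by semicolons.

Alonso 1/6; Beatriz 1/6; Catalina 1/36; Elena 1/6; Mateo 1/6; Soledad 1/36; Teodoro 1/18; Valentina 1/18; Ximena 1/6

No spouse, descendants, or parent survives, so the estate passes to Diego's siblings per stirpes.
Half-blood and whole-blood siblings take equally under the stated rule.
The estate is divided into 6 equal shares of 1/6 among Beatriz, Alonso, Lucia, Mateo, Ximena, Elena.
Beatriz is living and takes 1/6.
Alonso is living and takes 1/6.
Lucia predeceased; the 1/6 allotted to Lucia's branch passes to Lucia's issue by representation.
The 1/6 is divided into 3 equal shares of 1/18 among Ursula, Valentina, Teodoro.
Ursula predeceased; the 1/18 allotted to Ursula's branch passes to Ursula's issue by representation.
The 1/18 is divided into 2 equal shares of 1/36 among Soledad, Catalina.
Soledad is living and takes 1/36.
Catalina is living and takes 1/36.
Valentina is living and takes 1/18.
Teodoro is living and takes 1/18.
Mateo is living and takes 1/6.
Ximena is living and takes 1/6.
Elena is living and takes 1/6.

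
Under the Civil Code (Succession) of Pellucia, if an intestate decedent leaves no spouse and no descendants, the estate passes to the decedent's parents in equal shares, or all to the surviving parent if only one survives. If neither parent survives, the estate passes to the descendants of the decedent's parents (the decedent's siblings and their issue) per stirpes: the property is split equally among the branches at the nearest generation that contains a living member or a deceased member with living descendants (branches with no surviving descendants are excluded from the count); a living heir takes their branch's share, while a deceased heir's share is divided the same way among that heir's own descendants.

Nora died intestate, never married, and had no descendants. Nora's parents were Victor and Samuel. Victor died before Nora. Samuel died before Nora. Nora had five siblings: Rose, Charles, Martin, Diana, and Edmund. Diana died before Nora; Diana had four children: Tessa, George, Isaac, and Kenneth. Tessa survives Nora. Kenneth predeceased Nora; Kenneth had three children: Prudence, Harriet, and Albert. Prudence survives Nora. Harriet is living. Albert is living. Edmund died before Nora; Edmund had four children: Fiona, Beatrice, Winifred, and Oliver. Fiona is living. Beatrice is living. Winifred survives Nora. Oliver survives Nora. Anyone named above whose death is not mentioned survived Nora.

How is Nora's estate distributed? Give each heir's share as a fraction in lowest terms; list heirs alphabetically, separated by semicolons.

Albert 1/60; Beatrice 1/20; Charles 1/5; Fiona 1/20; George 1/20; Harriet 1/60; Isaac 1/20; Martin 1/5; Oliver 1/20; Prudence 1/60; Rose 1/5; Tessa 1/20; Winifred 1/20

Neither parent survives and there are no descendants, so the estate passes to Nora's siblings and their issue per stirpes.
The estate is divided into 5 equal shares of 1/5 among Rose, Charles, Martin, Diana, Edmund.
Rose is living and takes 1/5.
Charles is living and takes 1/5.
Martin is living and takes 1/5.
Diana predeceased; the 1/5 allotted to Diana's branch passes to Diana's issue by representation.
The 1/5 is divided into 4 equal shares of 1/20 among Tessa, George, Isaac, Kenneth.
Tessa is living and takes 1/20.
George is living and takes 1/20.
Isaac is living and takes 1/20.
Kenneth predeceased; the 1/20 allotted to Kenneth's branch passes to Kenneth's issue by representation.
The 1/20 is divided into 3 equal shares of 1/60 among Prudence, Harriet, Albert.
Prudence is living and takes 1/60.
Harriet is living and takes 1/60.
Albert is living and takes 1/60.
Edmund predeceased; the 1/5 allotted to Edmund's branch passes to Edmund's issue by representation.
The 1/5 is divided into 4 equal shares of 1/20 among Fiona, Beatrice, Winifred, Oliver.
Fiona is living and takes 1/20.
Beatrice is living and takes 1/20.
Winifred is living and takes 1/20.
Oliver is living and takes 1/20.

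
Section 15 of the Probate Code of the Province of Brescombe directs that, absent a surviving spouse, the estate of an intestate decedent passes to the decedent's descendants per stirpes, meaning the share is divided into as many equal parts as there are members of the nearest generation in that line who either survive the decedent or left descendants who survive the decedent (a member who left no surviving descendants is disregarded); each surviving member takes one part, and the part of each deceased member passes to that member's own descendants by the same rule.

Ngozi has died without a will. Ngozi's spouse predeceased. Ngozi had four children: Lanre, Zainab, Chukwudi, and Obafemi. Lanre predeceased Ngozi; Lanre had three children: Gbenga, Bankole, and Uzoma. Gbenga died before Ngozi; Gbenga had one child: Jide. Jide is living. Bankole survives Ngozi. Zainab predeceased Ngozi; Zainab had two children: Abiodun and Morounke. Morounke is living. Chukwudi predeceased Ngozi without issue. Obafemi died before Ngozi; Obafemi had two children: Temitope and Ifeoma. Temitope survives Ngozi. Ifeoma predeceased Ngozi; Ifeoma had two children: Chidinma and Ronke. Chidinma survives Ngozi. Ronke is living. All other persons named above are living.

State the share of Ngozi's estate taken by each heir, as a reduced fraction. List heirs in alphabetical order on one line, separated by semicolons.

There is no surviving spouse, so the entire estate passes to Ngozi's descendants per stirpes.
Chukwudi left no surviving issue, so that branch lapses and is disregarded.
The estate is divided into 3 equal shares of 1/3 among Lanre, Zainab, Obafemi.
Lanre predeceased; the 1/3 allotted to Lanre's branch passes to Lanre's issue by representation.
The 1/3 is divided into 3 equal shares of 1/9 among Gbenga, Bankole, Uzoma.
Gbenga predeceased; the 1/9 allotted to Gbenga's branch passes to Gbenga's issue by representation.
Jide is the sole taker at this level and receives the full 1/9.
Bankole is living and takes 1/9.
Uzoma is living and takes 1/9.
Zainab predeceased; the 1/3 allotted to Zainab's branch passes to Zainab's issue by representation.
The 1/3 is divided into 2 equal shares of 1/6 among Abiodun, Morounke.
Abiodun is living and takes 1/6.
Morounke is living and takes 1/6.
Obafemi predeceased; the 1/3 allotted to Obafemi's branch passes to Obafemi's issue by representation.
The 1/3 is divided into 2 equal shares of 1/6 among Temitope, Ifeoma.
Temitope is living and takes 1/6.
Ifeoma predeceased; the 1/6 allotted to Ifeoma's branch passes to Ifeoma's issue by representation.
The 1/6 is divided into 2 equal shares of 1/12 among Chidinma, Ronke.
Chidinma is living and takes 1/12.
Ronke is living and takes 1/12.

Abiodun 1/6; Bankole 1/9; Chidinma 1/12; Jide 1/9; Morounke 1/6; Ronke 1/12; Temitope 1/6; Uzoma 1/9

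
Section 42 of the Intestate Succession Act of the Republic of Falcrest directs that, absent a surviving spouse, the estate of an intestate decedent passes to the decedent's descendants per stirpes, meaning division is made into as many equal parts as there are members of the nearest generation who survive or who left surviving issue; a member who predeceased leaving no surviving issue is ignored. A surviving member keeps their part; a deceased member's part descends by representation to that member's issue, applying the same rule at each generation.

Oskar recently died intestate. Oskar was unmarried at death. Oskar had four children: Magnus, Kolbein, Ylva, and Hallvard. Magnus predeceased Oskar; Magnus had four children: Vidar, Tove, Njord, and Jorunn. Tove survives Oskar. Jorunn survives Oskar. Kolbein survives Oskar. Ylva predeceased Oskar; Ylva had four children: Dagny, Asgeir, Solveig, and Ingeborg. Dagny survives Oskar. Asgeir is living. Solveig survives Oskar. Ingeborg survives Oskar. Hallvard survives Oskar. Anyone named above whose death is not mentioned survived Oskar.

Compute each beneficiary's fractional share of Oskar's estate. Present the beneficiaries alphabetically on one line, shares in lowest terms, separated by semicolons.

Asgeir 1/16; Dagny 1/16; Hallvard 1/4; Ingeborg 1/16; Jorunn 1/16; Kolbein 1/4; Njord 1/16; Solveig 1/16; Tove 1/16; Vidar 1/16

There is no surviving spouse, so the entire estate passes to Oskar's descendants per stirpes.
The estate is divided into 4 equal shares of 1/4 among Magnus, Kolbein, Ylva, Hallvard.
Magnus predeceased; the 1/4 allotted to Magnus's branch passes to Magnus's issue by representation.
The 1/4 is divided into 4 equal shares of 1/16 among Vidar, Tove, Njord, Jorunn.
Vidar is living and takes 1/16.
Tove is living and takes 1/16.
Njord is living and takes 1/16.
Jorunn is living and takes 1/16.
Kolbein is living and takes 1/4.
Ylva predeceased; the 1/4 allotted to Ylva's branch passes to Ylva's issue by representation.
The 1/4 is divided into 4 equal shares of 1/16 among Dagny, Asgeir, Solveig, Ingeborg.
Dagny is living and takes 1/16.
Asgeir is living and takes 1/16.
Solveig is living and takes 1/16.
Ingeborg is living and takes 1/16.
Hallvard is living and takes 1/4.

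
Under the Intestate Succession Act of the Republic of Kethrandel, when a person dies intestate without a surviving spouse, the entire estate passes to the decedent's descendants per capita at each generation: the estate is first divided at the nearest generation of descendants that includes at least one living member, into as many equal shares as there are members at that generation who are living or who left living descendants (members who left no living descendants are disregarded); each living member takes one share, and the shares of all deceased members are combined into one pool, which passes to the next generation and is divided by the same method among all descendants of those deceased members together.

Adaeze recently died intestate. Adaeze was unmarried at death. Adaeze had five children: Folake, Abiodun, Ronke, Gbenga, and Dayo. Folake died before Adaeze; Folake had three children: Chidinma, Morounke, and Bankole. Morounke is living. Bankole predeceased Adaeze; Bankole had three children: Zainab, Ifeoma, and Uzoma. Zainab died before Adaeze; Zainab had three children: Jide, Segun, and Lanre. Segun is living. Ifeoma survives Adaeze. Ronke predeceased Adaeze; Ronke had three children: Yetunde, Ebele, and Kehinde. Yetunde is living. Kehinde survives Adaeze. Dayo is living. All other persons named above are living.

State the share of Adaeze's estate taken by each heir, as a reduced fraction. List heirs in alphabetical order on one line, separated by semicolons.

Abiodun 1/5; Chidinma 1/15; Dayo 1/5; Ebele 1/15; Gbenga 1/5; Ifeoma 1/45; Jide 1/135; Kehinde 1/15; Lanre 1/135; Morounke 1/15; Segun 1/135; Uzoma 1/45; Yetunde 1/15

There is no surviving spouse, so the entire estate passes to Adaeze's descendants per capita at each generation.
At generation 1 (Folake, Abiodun, Ronke, Gbenga, Dayo) there are 5 shares of (1)/5 = 1/5 each.
Living: Abiodun, Gbenga, and Dayo — each takes 1/5.
Deceased: Folake and Ronke. Their combined 2/5 is pooled and carried to generation 2.
At generation 2 (Chidinma, Morounke, Bankole, Yetunde, Ebele, Kehinde) there are 6 shares of (2/5)/6 = 1/15 each.
Living: Chidinma, Morounke, Yetunde, Ebele, and Kehinde — each takes 1/15.
Deceased: Bankole. That 1/15 share is carried to generation 3.
At generation 3 (Zainab, Ifeoma, Uzoma) there are 3 shares of (1/15)/3 = 1/45 each.
Living: Ifeoma and Uzoma — each takes 1/45.
Deceased: Zainab. That 1/45 share is carried to generation 4.
At generation 4 (Jide, Segun, Lanre) there are 3 shares of (1/45)/3 = 1/135 each.
Living: Jide, Segun, and Lanre — each takes 1/135.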